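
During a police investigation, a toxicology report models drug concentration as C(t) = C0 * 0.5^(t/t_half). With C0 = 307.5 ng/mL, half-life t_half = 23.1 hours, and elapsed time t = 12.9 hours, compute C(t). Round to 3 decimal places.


Drug concentration decay:
Number of half-lives = t / t_half = 12.9 / 23.1 = 0.558442
Decay factor = 0.5^0.558442 = 0.67903507
C(t) = 307.5 * 0.67903507 = 208.803 ng/mL

208.803


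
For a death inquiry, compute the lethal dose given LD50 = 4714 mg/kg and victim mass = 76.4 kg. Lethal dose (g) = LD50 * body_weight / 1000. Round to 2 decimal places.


Lethal dose calculation:
Lethal dose = LD50 * body_weight / 1000
= 4714 * 76.4 / 1000
= 360149.6 / 1000
= 360.15 g

360.15


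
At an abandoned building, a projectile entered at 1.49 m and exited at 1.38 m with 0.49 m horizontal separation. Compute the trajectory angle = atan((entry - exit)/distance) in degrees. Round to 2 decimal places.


Bullet trajectory angle:
Height difference = 1.49 - 1.38 = 0.11 m
angle = atan(0.11 / 0.49)
angle = atan(0.22449)
angle = 12.65 degrees

12.65


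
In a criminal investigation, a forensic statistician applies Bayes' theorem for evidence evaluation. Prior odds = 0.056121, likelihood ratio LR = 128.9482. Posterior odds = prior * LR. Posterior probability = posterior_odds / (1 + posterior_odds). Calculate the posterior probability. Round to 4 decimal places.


Bayesian evidence evaluation:
Posterior odds = prior_odds * LR = 0.056121 * 128.9482 = 7.236702
Posterior probability = posterior_odds / (1 + posterior_odds)
= 7.236702 / (1 + 7.236702)
= 7.236702 / 8.236702
= 0.8786

0.8786


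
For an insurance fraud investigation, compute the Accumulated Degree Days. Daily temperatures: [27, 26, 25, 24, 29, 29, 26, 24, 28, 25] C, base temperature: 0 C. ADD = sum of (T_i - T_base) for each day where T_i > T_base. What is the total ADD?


Computing ADD day by day:
Day 1: max(0, 27 - 0) = 27
Day 2: max(0, 26 - 0) = 26
Day 3: max(0, 25 - 0) = 25
Day 4: max(0, 24 - 0) = 24
Day 5: max(0, 29 - 0) = 29
Day 6: max(0, 29 - 0) = 29
Day 7: max(0, 26 - 0) = 26
Day 8: max(0, 24 - 0) = 24
Day 9: max(0, 28 - 0) = 28
Day 10: max(0, 25 - 0) = 25
Total ADD = 263

263


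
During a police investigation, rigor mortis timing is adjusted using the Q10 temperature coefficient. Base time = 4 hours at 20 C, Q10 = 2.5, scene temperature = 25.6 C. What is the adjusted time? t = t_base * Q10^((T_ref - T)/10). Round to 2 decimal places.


Rigor mortis time adjustment:
Exponent = (T_ref - T_actual) / 10 = (20 - 25.6) / 10 = -0.56
Q10 factor = 2.5^-0.56 = 0.59862
t_adjusted = 4 * 0.59862 = 2.39 hours

2.39


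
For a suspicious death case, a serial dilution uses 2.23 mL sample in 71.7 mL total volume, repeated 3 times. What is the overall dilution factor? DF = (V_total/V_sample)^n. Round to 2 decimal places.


Dilution factor calculation:
Single dilution = V_total / V_sample = 71.7 / 2.23 ≈ 32.152466
Number of dilutions = 3
Total DF = (71.7 / 2.23)^3 (full precision, rounded at the end) = 33238.61

33238.61


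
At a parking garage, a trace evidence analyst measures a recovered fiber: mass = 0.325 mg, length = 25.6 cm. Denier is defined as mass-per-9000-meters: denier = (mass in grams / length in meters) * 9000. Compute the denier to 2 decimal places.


Denier calculation:
Mass in grams = 0.325 mg / 1000 = 0.000325 g
Length in meters = 25.6 cm / 100 = 0.256 m
Linear density = mass / length = 0.000325 / 0.256 = 0.00126953 g/m
Denier = (g/m) * 9000 = 0.00126953 * 9000 = 11.43

11.43


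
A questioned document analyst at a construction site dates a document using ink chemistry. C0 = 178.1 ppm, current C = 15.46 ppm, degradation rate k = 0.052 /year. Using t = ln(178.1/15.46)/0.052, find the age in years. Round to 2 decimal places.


Document age estimation:
C0/C = 178.1 / 15.46 = 11.520052
ln(C0/C) = 2.444089
t = 2.444089 / 0.052 = 47.00 years

47.00


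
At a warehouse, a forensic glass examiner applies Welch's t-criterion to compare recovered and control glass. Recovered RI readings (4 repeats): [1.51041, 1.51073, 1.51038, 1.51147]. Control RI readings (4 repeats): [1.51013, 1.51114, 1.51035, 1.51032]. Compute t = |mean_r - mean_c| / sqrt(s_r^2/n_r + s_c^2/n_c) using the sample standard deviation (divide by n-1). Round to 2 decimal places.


Welch's t-criterion for glass RI comparison:
Recovered mean = sum / n_r = 6.04299 / 4 = 1.5107475
Control mean = sum / n_c = 6.04194 / 4 = 1.510485
Recovered sample variance s_r^2 = 2.57092e-07
Control sample variance s_c^2 = 2.00167e-07
Welch SE (unpooled) = sqrt(s_r^2/n_r + s_c^2/n_c) = sqrt(6.42729e-08 + 5.00417e-08) = sqrt(1.14315e-07) = 0.000338105
|mean_r - mean_c| = 0.0002625
t = 0.0002625 / 0.000338105 = 0.78

0.78


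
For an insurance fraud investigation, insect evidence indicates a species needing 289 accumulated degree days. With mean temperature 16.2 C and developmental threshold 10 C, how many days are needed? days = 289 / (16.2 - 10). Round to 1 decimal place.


Insect development time:
Effective temperature = avg_temp - T_base = 16.2 - 10 = 6.2 C
Days = ADD / effective_temp = 289 / 6.2 = 46.6 days

46.6


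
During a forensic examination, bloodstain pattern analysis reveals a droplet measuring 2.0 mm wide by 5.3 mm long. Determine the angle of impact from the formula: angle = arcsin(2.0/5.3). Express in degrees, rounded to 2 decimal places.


Blood spatter impact angle calculation:
width / length = 2.0 / 5.3 = 0.377358
angle = arcsin(0.377358)
angle = 22.17 degrees

22.17


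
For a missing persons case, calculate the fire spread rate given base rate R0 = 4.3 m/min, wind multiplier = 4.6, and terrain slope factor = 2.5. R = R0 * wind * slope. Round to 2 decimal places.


Fire spread rate calculation:
R = R0 * wind_factor * slope_factor
= 4.3 * 4.6 * 2.5
= 19.78 * 2.5
= 49.45 m/min

49.45


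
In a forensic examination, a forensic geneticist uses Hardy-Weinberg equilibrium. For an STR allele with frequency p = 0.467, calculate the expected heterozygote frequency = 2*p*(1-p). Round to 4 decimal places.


Hardy-Weinberg heterozygote frequency:
q = 1 - p = 1 - 0.467 = 0.533
2pq = 2 * 0.467 * 0.533 = 0.4978

0.4978


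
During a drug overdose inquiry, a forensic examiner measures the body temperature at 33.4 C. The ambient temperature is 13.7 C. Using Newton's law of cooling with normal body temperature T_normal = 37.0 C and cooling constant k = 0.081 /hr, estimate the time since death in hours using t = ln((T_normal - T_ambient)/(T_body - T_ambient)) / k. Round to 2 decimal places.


Using Newton's law of cooling:
t = ln((T_normal - T_ambient) / (T_body - T_ambient)) / k
T_normal - T_ambient = 23.3
T_body - T_ambient = 19.7
Ratio = 1.182741
ln(ratio) = 0.167835
t = 0.167835 / 0.081 = 2.07 hours

2.07


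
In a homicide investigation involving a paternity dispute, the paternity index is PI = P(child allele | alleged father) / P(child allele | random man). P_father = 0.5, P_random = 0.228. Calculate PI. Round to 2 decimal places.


Paternity Index calculation:
PI = P(allele|father) / P(allele|random)
PI = 0.5 / 0.228
PI = 2.19

2.19


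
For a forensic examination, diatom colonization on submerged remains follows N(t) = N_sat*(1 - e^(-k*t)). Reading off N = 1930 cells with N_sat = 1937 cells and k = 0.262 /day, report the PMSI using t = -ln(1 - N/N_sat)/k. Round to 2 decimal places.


PMSI from diatom colonization curve:
N / N_sat = 1930 / 1937 = 0.996386
1 - N/N_sat = 0.003614
ln(1 - N/N_sat) = -5.62294
t = -ln(1 - N/N_sat) / k = -(-5.62294) / 0.262 = 21.46 days

21.46


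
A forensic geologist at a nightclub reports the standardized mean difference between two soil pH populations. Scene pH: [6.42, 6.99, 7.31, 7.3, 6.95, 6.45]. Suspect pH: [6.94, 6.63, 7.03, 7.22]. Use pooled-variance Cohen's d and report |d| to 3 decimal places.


Pooled-variance Cohen's d for soil pH comparison:
Scene mean = 41.42 / 6 = 6.903333
Suspect mean = 27.82 / 4 = 6.955
Scene sample variance s_s^2 = 0.154307
Suspect sample variance s_c^2 = 0.060567
Pooled variance = ((n_s-1)*s_s^2 + (n_c-1)*s_c^2) / (n_s + n_c - 2) = 0.119154
Pooled SD = sqrt(0.119154) = 0.345187
Mean difference = -0.051667
|d| = |-0.051667| / 0.345187 = 0.150

0.150


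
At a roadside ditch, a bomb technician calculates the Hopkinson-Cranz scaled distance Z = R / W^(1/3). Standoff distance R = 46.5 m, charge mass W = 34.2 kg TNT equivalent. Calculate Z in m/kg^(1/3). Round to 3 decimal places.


Scaled distance calculation:
W^(1/3) = 34.2^(1/3) = 3.245952
Z = R / W^(1/3) = 46.5 / 3.245952
Z = 14.326 m/kg^(1/3)

14.326


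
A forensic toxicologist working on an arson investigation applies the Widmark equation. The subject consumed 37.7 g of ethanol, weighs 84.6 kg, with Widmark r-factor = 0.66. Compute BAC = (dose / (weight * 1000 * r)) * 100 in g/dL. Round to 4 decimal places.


Applying the Widmark formula:
BAC = (dose_g / (body_wt * 1000 * r)) * 100
Denominator = 84.6 * 1000 * 0.66 = 55836
BAC = (37.7 / 55836) * 100
BAC = 0.0675 g/dL

0.0675


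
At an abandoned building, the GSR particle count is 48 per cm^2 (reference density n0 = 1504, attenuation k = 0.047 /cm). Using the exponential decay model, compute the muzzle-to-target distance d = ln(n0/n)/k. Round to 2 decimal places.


GSR distance calculation:
n0/n = 1504 / 48 = 31.333333
ln(n0/n) = 3.444682
d = 3.444682 / 0.047 = 73.29 cm

73.29


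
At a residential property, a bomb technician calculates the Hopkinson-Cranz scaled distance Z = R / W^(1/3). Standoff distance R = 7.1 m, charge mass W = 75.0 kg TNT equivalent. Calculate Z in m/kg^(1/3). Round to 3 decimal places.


Scaled distance calculation:
W^(1/3) = 75.0^(1/3) = 4.217163
Z = R / W^(1/3) = 7.1 / 4.217163
Z = 1.684 m/kg^(1/3)

1.684


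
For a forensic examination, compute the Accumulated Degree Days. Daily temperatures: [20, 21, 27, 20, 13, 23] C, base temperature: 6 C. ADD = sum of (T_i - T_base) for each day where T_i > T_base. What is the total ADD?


Computing ADD day by day:
Day 1: max(0, 20 - 6) = 14
Day 2: max(0, 21 - 6) = 15
Day 3: max(0, 27 - 6) = 21
Day 4: max(0, 20 - 6) = 14
Day 5: max(0, 13 - 6) = 7
Day 6: max(0, 23 - 6) = 17
Total ADD = 88

88


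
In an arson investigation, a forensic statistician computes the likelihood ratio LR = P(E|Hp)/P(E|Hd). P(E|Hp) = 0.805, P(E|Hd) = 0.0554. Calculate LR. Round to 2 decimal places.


Likelihood ratio calculation:
LR = P(E|Hp) / P(E|Hd)
LR = 0.805 / 0.0554
LR = 14.53

14.53


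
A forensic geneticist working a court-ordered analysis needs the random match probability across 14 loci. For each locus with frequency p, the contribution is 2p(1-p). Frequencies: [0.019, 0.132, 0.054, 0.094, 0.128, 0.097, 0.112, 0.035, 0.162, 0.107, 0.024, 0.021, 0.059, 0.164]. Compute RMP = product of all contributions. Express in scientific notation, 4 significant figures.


Computing RMP for 14 loci:
Locus 1: 2 * 0.019 * 0.981 = 0.037278
Locus 2: 2 * 0.132 * 0.868 = 0.229152
Locus 3: 2 * 0.054 * 0.946 = 0.102168
Locus 4: 2 * 0.094 * 0.906 = 0.170328
Locus 5: 2 * 0.128 * 0.872 = 0.223232
Locus 6: 2 * 0.097 * 0.903 = 0.175182
Locus 7: 2 * 0.112 * 0.888 = 0.198912
Locus 8: 2 * 0.035 * 0.965 = 0.06755
Locus 9: 2 * 0.162 * 0.838 = 0.271512
Locus 10: 2 * 0.107 * 0.893 = 0.191102
Locus 11: 2 * 0.024 * 0.976 = 0.046848
Locus 12: 2 * 0.021 * 0.979 = 0.041118
Locus 13: 2 * 0.059 * 0.941 = 0.111038
Locus 14: 2 * 0.164 * 0.836 = 0.274208
RMP = 2.377e-13

2.377e-13


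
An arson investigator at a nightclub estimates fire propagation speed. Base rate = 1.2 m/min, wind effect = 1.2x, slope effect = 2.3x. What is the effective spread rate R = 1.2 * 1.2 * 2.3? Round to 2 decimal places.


Fire spread rate calculation:
R = R0 * wind_factor * slope_factor
= 1.2 * 1.2 * 2.3
= 1.44 * 2.3
= 3.31 m/min

3.31


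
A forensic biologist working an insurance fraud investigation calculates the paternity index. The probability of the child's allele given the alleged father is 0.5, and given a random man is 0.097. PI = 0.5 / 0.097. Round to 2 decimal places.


Paternity Index calculation:
PI = P(allele|father) / P(allele|random)
PI = 0.5 / 0.097
PI = 5.15

5.15


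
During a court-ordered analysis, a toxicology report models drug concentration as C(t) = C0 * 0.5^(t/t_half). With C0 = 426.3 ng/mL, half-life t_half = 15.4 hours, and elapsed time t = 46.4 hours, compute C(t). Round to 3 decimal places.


Drug concentration decay:
Number of half-lives = t / t_half = 46.4 / 15.4 = 3.012987
Decay factor = 0.5^3.012987 = 0.12387981
C(t) = 426.3 * 0.12387981 = 52.810 ng/mL

52.810


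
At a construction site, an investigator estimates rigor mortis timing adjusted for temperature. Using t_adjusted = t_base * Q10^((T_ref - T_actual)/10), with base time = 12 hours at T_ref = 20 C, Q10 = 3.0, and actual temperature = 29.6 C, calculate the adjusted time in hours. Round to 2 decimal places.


Rigor mortis time adjustment:
Exponent = (T_ref - T_actual) / 10 = (20 - 29.6) / 10 = -0.96
Q10 factor = 3.0^-0.96 = 0.34831
t_adjusted = 12 * 0.34831 = 4.18 hours

4.18


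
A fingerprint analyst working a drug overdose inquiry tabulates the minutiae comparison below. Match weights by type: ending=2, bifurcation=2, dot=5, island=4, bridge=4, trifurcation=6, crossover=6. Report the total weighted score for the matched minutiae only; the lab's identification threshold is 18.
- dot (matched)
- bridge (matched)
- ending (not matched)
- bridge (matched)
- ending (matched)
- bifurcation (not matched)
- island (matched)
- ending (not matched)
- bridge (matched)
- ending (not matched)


Weighted minutiae match score:
  dot: matched, +5 (running total 5)
  bridge: matched, +4 (running total 9)
  ending: not matched, +0
  bridge: matched, +4 (running total 13)
  ending: matched, +2 (running total 15)
  bifurcation: not matched, +0
  island: matched, +4 (running total 19)
  ending: not matched, +0
  bridge: matched, +4 (running total 23)
  ending: not matched, +0
Total score = 23
Threshold = 18; verdict = identification

23


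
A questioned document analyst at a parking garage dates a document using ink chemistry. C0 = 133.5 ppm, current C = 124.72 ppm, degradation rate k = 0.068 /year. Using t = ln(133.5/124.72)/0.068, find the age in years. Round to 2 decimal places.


Document age estimation:
C0/C = 133.5 / 124.72 = 1.070398
ln(C0/C) = 0.068031
t = 0.068031 / 0.068 = 1.00 years

1.00


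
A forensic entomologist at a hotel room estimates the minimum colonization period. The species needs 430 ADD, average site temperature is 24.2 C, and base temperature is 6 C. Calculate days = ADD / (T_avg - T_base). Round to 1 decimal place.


Insect development time:
Effective temperature = avg_temp - T_base = 24.2 - 6 = 18.2 C
Days = ADD / effective_temp = 430 / 18.2 = 23.6 days

23.6


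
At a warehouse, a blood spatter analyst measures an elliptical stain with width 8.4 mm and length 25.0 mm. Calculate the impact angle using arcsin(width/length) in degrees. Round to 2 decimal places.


Blood spatter impact angle calculation:
width / length = 8.4 / 25.0 = 0.336
angle = arcsin(0.336)
angle = 19.63 degrees

19.63


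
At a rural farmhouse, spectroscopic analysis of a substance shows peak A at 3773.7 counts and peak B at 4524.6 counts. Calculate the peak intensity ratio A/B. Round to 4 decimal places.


Spectral peak ratio:
Peak A = 3773.7 counts
Peak B = 4524.6 counts
Ratio = 3773.7 / 4524.6 = 0.8340

0.8340


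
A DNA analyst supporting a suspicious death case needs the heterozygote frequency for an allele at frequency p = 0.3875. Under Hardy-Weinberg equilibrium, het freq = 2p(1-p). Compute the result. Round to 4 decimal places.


Hardy-Weinberg heterozygote frequency:
q = 1 - p = 1 - 0.3875 = 0.6125
2pq = 2 * 0.3875 * 0.6125 = 0.4747

0.4747


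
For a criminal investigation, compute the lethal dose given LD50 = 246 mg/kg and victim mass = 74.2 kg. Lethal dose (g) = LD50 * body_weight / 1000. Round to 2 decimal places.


Lethal dose calculation:
Lethal dose = LD50 * body_weight / 1000
= 246 * 74.2 / 1000
= 18253.2 / 1000
= 18.25 g

18.25


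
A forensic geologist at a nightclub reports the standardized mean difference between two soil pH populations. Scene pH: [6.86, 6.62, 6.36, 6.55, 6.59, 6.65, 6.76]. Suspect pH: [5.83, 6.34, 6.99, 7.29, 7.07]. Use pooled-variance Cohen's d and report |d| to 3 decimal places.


Pooled-variance Cohen's d for soil pH comparison:
Scene mean = 46.39 / 7 = 6.627143
Suspect mean = 33.52 / 5 = 6.704
Scene sample variance s_s^2 = 0.02519
Suspect sample variance s_c^2 = 0.36388
Pooled variance = ((n_s-1)*s_s^2 + (n_c-1)*s_c^2) / (n_s + n_c - 2) = 0.160666
Pooled SD = sqrt(0.160666) = 0.400832
Mean difference = -0.076857
|d| = |-0.076857| / 0.400832 = 0.192

0.192


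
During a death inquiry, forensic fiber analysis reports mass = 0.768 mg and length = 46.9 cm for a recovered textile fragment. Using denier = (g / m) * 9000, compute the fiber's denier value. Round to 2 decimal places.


Denier calculation:
Mass in grams = 0.768 mg / 1000 = 0.000768 g
Length in meters = 46.9 cm / 100 = 0.469 m
Linear density = mass / length = 0.000768 / 0.469 = 0.00163753 g/m
Denier = (g/m) * 9000 = 0.00163753 * 9000 = 14.74

14.74


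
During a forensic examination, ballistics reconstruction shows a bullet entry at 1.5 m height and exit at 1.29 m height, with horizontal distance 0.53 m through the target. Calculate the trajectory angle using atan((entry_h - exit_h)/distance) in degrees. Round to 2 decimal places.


Bullet trajectory angle:
Height difference = 1.5 - 1.29 = 0.21 m
angle = atan(0.21 / 0.53)
angle = atan(0.396226)
angle = 21.61 degrees

21.61


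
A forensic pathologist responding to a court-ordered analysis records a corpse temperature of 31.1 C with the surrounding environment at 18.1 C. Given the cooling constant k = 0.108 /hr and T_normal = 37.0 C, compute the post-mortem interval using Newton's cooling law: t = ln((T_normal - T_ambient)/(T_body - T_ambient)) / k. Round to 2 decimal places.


Using Newton's law of cooling:
t = ln((T_normal - T_ambient) / (T_body - T_ambient)) / k
T_normal - T_ambient = 18.9
T_body - T_ambient = 13.0
Ratio = 1.453846
ln(ratio) = 0.374212
t = 0.374212 / 0.108 = 3.46 hours

3.46


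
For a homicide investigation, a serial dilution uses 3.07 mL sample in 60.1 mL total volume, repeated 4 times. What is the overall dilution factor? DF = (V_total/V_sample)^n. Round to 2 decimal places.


Dilution factor calculation:
Single dilution = V_total / V_sample = 60.1 / 3.07 ≈ 19.576547
Number of dilutions = 4
Total DF = (60.1 / 3.07)^4 (full precision, rounded at the end) = 146873.82

146873.82


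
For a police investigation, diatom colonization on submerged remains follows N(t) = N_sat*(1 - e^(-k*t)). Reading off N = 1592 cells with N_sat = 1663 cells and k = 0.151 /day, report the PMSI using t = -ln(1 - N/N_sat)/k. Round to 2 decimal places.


PMSI from diatom colonization curve:
N / N_sat = 1592 / 1663 = 0.957306
1 - N/N_sat = 0.042694
ln(1 - N/N_sat) = -3.153697
t = -ln(1 - N/N_sat) / k = -(-3.153697) / 0.151 = 20.89 days

20.89


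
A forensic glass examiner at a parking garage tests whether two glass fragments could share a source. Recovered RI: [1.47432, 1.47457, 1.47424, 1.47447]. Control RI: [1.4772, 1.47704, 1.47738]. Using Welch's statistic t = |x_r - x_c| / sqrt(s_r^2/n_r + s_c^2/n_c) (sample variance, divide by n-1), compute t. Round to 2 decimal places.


Welch's t-criterion for glass RI comparison:
Recovered mean = sum / n_r = 5.8976 / 4 = 1.4744
Control mean = sum / n_c = 4.43162 / 3 = 1.4772067
Recovered sample variance s_r^2 = 2.19333e-08
Control sample variance s_c^2 = 2.89333e-08
Welch SE (unpooled) = sqrt(s_r^2/n_r + s_c^2/n_c) = sqrt(5.48333e-09 + 9.64444e-09) = sqrt(1.51278e-08) = 0.000122995
|mean_r - mean_c| = 0.00280667
t = 0.00280667 / 0.000122995 = 22.82

22.82


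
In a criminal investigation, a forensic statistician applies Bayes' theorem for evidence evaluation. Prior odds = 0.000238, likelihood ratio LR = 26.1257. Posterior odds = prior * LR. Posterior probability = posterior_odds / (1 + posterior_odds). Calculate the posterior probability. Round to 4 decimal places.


Bayesian evidence evaluation:
Posterior odds = prior_odds * LR = 0.000238 * 26.1257 = 0.006217917
Posterior probability = posterior_odds / (1 + posterior_odds)
= 0.006217917 / (1 + 0.006217917)
= 0.006217917 / 1.006217917
= 0.0062

0.0062


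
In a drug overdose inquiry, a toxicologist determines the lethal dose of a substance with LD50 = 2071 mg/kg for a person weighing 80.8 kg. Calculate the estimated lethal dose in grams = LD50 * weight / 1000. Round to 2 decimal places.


Lethal dose calculation:
Lethal dose = LD50 * body_weight / 1000
= 2071 * 80.8 / 1000
= 167336.8 / 1000
= 167.34 g

167.34


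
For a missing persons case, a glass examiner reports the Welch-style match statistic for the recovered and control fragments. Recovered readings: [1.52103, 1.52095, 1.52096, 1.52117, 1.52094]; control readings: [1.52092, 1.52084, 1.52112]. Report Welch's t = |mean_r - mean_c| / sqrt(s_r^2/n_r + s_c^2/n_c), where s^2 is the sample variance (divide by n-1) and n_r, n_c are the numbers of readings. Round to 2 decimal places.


Welch's t-criterion for glass RI comparison:
Recovered mean = sum / n_r = 7.60505 / 5 = 1.52101
Control mean = sum / n_c = 4.56288 / 3 = 1.52096
Recovered sample variance s_r^2 = 9.25e-09
Control sample variance s_c^2 = 2.08e-08
Welch SE (unpooled) = sqrt(s_r^2/n_r + s_c^2/n_c) = sqrt(1.85e-09 + 6.93333e-09) = sqrt(8.78333e-09) = 9.37194e-05
|mean_r - mean_c| = 5e-05
t = 5e-05 / 9.37194e-05 = 0.53

0.53


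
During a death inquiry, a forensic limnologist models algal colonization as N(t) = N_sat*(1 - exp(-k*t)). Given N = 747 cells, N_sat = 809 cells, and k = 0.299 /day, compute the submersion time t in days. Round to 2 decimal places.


PMSI from diatom colonization curve:
N / N_sat = 747 / 809 = 0.923362
1 - N/N_sat = 0.076638
ln(1 - N/N_sat) = -2.568662
t = -ln(1 - N/N_sat) / k = -(-2.568662) / 0.299 = 8.59 days

8.59


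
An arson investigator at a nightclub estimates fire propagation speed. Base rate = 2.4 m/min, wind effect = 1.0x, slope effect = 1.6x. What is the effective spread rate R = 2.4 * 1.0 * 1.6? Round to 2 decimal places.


Fire spread rate calculation:
R = R0 * wind_factor * slope_factor
= 2.4 * 1.0 * 1.6
= 2.4 * 1.6
= 3.84 m/min

3.84


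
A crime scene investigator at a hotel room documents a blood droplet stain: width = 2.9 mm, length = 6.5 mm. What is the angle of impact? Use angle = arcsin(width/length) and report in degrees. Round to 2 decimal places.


Blood spatter impact angle calculation:
width / length = 2.9 / 6.5 = 0.446154
angle = arcsin(0.446154)
angle = 26.50 degrees

26.50


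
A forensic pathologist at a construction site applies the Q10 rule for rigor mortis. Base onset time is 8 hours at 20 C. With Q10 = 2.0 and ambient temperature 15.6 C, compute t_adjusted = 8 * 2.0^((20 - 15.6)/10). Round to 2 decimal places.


Rigor mortis time adjustment:
Exponent = (T_ref - T_actual) / 10 = (20 - 15.6) / 10 = 0.44
Q10 factor = 2.0^0.44 = 1.3566
t_adjusted = 8 * 1.3566 = 10.85 hours

10.85


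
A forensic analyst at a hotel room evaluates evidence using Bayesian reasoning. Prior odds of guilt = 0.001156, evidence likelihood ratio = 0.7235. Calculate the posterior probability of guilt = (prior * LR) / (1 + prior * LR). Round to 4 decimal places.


Bayesian evidence evaluation:
Posterior odds = prior_odds * LR = 0.001156 * 0.7235 = 0.000836366
Posterior probability = posterior_odds / (1 + posterior_odds)
= 0.000836366 / (1 + 0.000836366)
= 0.000836366 / 1.000836366
= 0.0008

0.0008


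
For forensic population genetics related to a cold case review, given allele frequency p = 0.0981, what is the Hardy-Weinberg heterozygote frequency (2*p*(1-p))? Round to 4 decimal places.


Hardy-Weinberg heterozygote frequency:
q = 1 - p = 1 - 0.0981 = 0.9019
2pq = 2 * 0.0981 * 0.9019 = 0.1770

0.1770


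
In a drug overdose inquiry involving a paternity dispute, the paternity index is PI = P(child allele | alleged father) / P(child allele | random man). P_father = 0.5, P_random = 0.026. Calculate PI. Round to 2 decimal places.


Paternity Index calculation:
PI = P(allele|father) / P(allele|random)
PI = 0.5 / 0.026
PI = 19.23

19.23


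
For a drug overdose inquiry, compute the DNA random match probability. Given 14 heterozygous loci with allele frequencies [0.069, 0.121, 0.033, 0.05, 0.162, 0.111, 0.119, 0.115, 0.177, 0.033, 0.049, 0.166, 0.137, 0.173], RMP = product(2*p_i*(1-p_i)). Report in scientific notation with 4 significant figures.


Computing RMP for 14 loci:
Locus 1: 2 * 0.069 * 0.931 = 0.128478
Locus 2: 2 * 0.121 * 0.879 = 0.212718
Locus 3: 2 * 0.033 * 0.967 = 0.063822
Locus 4: 2 * 0.05 * 0.95 = 0.095
Locus 5: 2 * 0.162 * 0.838 = 0.271512
Locus 6: 2 * 0.111 * 0.889 = 0.197358
Locus 7: 2 * 0.119 * 0.881 = 0.209678
Locus 8: 2 * 0.115 * 0.885 = 0.20355
Locus 9: 2 * 0.177 * 0.823 = 0.291342
Locus 10: 2 * 0.033 * 0.967 = 0.063822
Locus 11: 2 * 0.049 * 0.951 = 0.093198
Locus 12: 2 * 0.166 * 0.834 = 0.276888
Locus 13: 2 * 0.137 * 0.863 = 0.236462
Locus 14: 2 * 0.173 * 0.827 = 0.286142
RMP = 1.230e-11

1.230e-11


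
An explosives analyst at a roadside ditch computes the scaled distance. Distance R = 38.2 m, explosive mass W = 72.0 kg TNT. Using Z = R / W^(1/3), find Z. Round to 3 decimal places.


Scaled distance calculation:
W^(1/3) = 72.0^(1/3) = 4.160168
Z = R / W^(1/3) = 38.2 / 4.160168
Z = 9.182 m/kg^(1/3)

9.182


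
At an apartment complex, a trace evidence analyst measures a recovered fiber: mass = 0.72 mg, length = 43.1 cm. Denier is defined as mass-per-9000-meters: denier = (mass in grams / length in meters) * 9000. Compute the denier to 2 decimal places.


Denier calculation:
Mass in grams = 0.72 mg / 1000 = 0.00072 g
Length in meters = 43.1 cm / 100 = 0.431 m
Linear density = mass / length = 0.00072 / 0.431 = 0.00167053 g/m
Denier = (g/m) * 9000 = 0.00167053 * 9000 = 15.03

15.03


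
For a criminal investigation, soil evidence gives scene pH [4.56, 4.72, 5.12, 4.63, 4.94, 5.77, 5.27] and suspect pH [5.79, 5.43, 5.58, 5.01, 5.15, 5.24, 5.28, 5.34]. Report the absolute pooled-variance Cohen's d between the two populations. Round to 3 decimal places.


Pooled-variance Cohen's d for soil pH comparison:
Scene mean = 35.01 / 7 = 5.001429
Suspect mean = 42.82 / 8 = 5.3525
Scene sample variance s_s^2 = 0.182114
Suspect sample variance s_c^2 = 0.060793
Pooled variance = ((n_s-1)*s_s^2 + (n_c-1)*s_c^2) / (n_s + n_c - 2) = 0.116787
Pooled SD = sqrt(0.116787) = 0.341741
Mean difference = -0.351071
|d| = |-0.351071| / 0.341741 = 1.027

1.027


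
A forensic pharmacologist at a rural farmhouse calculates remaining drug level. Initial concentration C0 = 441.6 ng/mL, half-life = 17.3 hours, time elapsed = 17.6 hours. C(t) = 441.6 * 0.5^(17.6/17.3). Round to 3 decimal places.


Drug concentration decay:
Number of half-lives = t / t_half = 17.6 / 17.3 = 1.017341
Decay factor = 0.5^1.017341 = 0.49402604
C(t) = 441.6 * 0.49402604 = 218.162 ng/mL

218.162


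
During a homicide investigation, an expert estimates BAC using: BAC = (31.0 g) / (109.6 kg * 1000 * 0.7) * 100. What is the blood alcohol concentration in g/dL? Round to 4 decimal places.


Applying the Widmark formula:
BAC = (dose_g / (body_wt * 1000 * r)) * 100
Denominator = 109.6 * 1000 * 0.7 = 76720
BAC = (31.0 / 76720) * 100
BAC = 0.0404 g/dL

0.0404


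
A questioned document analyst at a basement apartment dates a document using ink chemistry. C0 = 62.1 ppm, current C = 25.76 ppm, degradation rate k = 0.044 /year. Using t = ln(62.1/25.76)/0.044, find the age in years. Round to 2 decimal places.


Document age estimation:
C0/C = 62.1 / 25.76 = 2.410714
ln(C0/C) = 0.879923
t = 0.879923 / 0.044 = 20.00 years

20.00


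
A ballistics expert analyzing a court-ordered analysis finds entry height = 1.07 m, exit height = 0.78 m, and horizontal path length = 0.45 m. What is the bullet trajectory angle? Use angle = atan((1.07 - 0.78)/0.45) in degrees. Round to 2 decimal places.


Bullet trajectory angle:
Height difference = 1.07 - 0.78 = 0.29 m
angle = atan(0.29 / 0.45)
angle = atan(0.644444)
angle = 32.80 degrees

32.80


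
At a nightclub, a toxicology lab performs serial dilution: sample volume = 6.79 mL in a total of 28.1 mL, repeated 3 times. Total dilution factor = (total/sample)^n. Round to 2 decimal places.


Dilution factor calculation:
Single dilution = V_total / V_sample = 28.1 / 6.79 ≈ 4.138439
Number of dilutions = 3
Total DF = (28.1 / 6.79)^3 (full precision, rounded at the end) = 70.88

70.88


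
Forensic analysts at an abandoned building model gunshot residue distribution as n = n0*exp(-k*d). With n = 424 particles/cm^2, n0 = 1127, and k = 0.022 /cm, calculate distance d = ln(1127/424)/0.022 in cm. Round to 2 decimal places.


GSR distance calculation:
n0/n = 1127 / 424 = 2.658019
ln(n0/n) = 0.977581
d = 0.977581 / 0.022 = 44.44 cm

44.44


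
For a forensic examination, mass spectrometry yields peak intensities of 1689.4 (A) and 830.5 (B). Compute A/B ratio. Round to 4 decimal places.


Spectral peak ratio:
Peak A = 1689.4 counts
Peak B = 830.5 counts
Ratio = 1689.4 / 830.5 = 2.0342

2.0342


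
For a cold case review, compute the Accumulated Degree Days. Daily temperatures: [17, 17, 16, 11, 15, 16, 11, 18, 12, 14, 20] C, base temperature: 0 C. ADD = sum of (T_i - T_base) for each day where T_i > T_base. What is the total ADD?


Computing ADD day by day:
Day 1: max(0, 17 - 0) = 17
Day 2: max(0, 17 - 0) = 17
Day 3: max(0, 16 - 0) = 16
Day 4: max(0, 11 - 0) = 11
Day 5: max(0, 15 - 0) = 15
Day 6: max(0, 16 - 0) = 16
Day 7: max(0, 11 - 0) = 11
Day 8: max(0, 18 - 0) = 18
Day 9: max(0, 12 - 0) = 12
Day 10: max(0, 14 - 0) = 14
Day 11: max(0, 20 - 0) = 20
Total ADD = 167

167


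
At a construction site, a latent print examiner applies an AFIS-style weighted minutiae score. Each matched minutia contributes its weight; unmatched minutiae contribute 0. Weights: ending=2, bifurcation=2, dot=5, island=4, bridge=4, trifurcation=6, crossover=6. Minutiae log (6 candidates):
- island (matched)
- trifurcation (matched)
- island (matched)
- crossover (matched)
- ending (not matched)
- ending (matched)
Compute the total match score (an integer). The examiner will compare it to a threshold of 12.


Weighted minutiae match score:
  island: matched, +4 (running total 4)
  trifurcation: matched, +6 (running total 10)
  island: matched, +4 (running total 14)
  crossover: matched, +6 (running total 20)
  ending: not matched, +0
  ending: matched, +2 (running total 22)
Total score = 22
Threshold = 12; verdict = identification

22


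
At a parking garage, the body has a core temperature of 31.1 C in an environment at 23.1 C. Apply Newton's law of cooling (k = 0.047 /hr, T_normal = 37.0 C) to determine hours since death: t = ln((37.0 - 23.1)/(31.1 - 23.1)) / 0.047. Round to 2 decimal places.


Using Newton's law of cooling:
t = ln((T_normal - T_ambient) / (T_body - T_ambient)) / k
T_normal - T_ambient = 13.9
T_body - T_ambient = 8.0
Ratio = 1.7375
ln(ratio) = 0.552447
t = 0.552447 / 0.047 = 11.75 hours

11.75


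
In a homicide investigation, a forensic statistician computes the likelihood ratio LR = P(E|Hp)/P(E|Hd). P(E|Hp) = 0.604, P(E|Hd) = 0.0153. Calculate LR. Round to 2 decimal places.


Likelihood ratio calculation:
LR = P(E|Hp) / P(E|Hd)
LR = 0.604 / 0.0153
LR = 39.48

39.48


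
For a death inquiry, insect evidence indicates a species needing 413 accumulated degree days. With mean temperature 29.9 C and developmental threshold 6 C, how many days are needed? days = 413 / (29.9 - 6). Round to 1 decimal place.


Insect development time:
Effective temperature = avg_temp - T_base = 29.9 - 6 = 23.9 C
Days = ADD / effective_temp = 413 / 23.9 = 17.3 days

17.3


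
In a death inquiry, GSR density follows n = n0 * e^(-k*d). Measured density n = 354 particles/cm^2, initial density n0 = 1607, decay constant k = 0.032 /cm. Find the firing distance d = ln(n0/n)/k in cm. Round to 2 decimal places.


GSR distance calculation:
n0/n = 1607 / 354 = 4.539548
ln(n0/n) = 1.512827
d = 1.512827 / 0.032 = 47.28 cm

47.28


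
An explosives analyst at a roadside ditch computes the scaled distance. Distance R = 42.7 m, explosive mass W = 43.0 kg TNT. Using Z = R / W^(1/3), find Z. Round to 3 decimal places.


Scaled distance calculation:
W^(1/3) = 43.0^(1/3) = 3.503398
Z = R / W^(1/3) = 42.7 / 3.503398
Z = 12.188 m/kg^(1/3)

12.188


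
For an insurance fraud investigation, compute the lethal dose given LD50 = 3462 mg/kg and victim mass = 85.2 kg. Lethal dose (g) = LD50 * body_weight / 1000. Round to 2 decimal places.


Lethal dose calculation:
Lethal dose = LD50 * body_weight / 1000
= 3462 * 85.2 / 1000
= 294962.4 / 1000
= 294.96 g

294.96


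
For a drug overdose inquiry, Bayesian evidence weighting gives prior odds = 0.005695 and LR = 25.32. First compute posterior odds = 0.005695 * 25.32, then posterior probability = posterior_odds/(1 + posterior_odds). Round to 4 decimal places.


Bayesian evidence evaluation:
Posterior odds = prior_odds * LR = 0.005695 * 25.32 = 0.1441974
Posterior probability = posterior_odds / (1 + posterior_odds)
= 0.1441974 / (1 + 0.1441974)
= 0.1441974 / 1.1441974
= 0.1260

0.1260


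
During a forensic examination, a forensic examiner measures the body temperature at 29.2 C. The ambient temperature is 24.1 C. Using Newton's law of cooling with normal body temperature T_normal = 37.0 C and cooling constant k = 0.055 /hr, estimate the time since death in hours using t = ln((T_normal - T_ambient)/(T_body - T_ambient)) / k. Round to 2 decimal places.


Using Newton's law of cooling:
t = ln((T_normal - T_ambient) / (T_body - T_ambient)) / k
T_normal - T_ambient = 12.9
T_body - T_ambient = 5.1
Ratio = 2.529412
ln(ratio) = 0.927987
t = 0.927987 / 0.055 = 16.87 hours

16.87


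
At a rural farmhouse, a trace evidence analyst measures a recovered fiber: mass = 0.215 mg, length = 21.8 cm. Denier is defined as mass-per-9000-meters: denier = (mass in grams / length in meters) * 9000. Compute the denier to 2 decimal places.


Denier calculation:
Mass in grams = 0.215 mg / 1000 = 0.000215 g
Length in meters = 21.8 cm / 100 = 0.218 m
Linear density = mass / length = 0.000215 / 0.218 = 0.00098624 g/m
Denier = (g/m) * 9000 = 0.00098624 * 9000 = 8.88

8.88


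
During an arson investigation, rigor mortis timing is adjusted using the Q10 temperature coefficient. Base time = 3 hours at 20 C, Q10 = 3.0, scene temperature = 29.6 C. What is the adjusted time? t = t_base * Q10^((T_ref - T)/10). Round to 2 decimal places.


Rigor mortis time adjustment:
Exponent = (T_ref - T_actual) / 10 = (20 - 29.6) / 10 = -0.96
Q10 factor = 3.0^-0.96 = 0.34831
t_adjusted = 3 * 0.34831 = 1.04 hours

1.04


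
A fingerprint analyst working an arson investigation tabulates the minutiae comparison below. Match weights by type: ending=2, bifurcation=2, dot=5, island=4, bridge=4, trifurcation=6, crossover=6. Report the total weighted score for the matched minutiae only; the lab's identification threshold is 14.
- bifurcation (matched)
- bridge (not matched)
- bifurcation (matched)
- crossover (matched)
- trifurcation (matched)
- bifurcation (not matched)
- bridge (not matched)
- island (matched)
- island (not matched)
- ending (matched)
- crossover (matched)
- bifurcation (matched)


Weighted minutiae match score:
  bifurcation: matched, +2 (running total 2)
  bridge: not matched, +0
  bifurcation: matched, +2 (running total 4)
  crossover: matched, +6 (running total 10)
  trifurcation: matched, +6 (running total 16)
  bifurcation: not matched, +0
  bridge: not matched, +0
  island: matched, +4 (running total 20)
  island: not matched, +0
  ending: matched, +2 (running total 22)
  crossover: matched, +6 (running total 28)
  bifurcation: matched, +2 (running total 30)
Total score = 30
Threshold = 14; verdict = identification

30


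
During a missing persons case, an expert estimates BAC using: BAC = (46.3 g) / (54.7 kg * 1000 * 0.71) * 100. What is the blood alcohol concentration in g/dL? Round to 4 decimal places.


Applying the Widmark formula:
BAC = (dose_g / (body_wt * 1000 * r)) * 100
Denominator = 54.7 * 1000 * 0.71 = 38837
BAC = (46.3 / 38837) * 100
BAC = 0.1192 g/dL

0.1192


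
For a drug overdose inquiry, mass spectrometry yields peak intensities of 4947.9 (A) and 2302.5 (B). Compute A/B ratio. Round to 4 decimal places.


Spectral peak ratio:
Peak A = 4947.9 counts
Peak B = 2302.5 counts
Ratio = 4947.9 / 2302.5 = 2.1489

2.1489


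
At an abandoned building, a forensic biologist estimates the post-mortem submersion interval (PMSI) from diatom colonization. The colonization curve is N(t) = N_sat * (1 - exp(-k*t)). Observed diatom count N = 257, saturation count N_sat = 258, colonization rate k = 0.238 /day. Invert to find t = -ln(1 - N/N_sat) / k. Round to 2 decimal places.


PMSI from diatom colonization curve:
N / N_sat = 257 / 258 = 0.996124
1 - N/N_sat = 0.003876
ln(1 - N/N_sat) = -5.552952
t = -ln(1 - N/N_sat) / k = -(-5.552952) / 0.238 = 23.33 days

23.33


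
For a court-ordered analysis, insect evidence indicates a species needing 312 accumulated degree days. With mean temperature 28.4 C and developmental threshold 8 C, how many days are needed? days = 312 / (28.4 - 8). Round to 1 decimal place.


Insect development time:
Effective temperature = avg_temp - T_base = 28.4 - 8 = 20.4 C
Days = ADD / effective_temp = 312 / 20.4 = 15.3 days

15.3


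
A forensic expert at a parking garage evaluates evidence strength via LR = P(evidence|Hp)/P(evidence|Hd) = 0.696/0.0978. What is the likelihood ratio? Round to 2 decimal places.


Likelihood ratio calculation:
LR = P(E|Hp) / P(E|Hd)
LR = 0.696 / 0.0978
LR = 7.12

7.12


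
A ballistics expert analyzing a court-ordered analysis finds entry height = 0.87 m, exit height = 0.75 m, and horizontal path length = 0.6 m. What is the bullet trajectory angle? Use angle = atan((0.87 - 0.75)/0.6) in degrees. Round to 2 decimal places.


Bullet trajectory angle:
Height difference = 0.87 - 0.75 = 0.12 m
angle = atan(0.12 / 0.6)
angle = atan(0.2)
angle = 11.31 degrees

11.31


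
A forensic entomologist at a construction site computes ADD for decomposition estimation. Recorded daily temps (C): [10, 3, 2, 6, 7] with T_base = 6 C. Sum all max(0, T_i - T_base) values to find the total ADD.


Computing ADD day by day:
Day 1: max(0, 10 - 6) = 4
Day 2: max(0, 3 - 6) = 0
Day 3: max(0, 2 - 6) = 0
Day 4: max(0, 6 - 6) = 0
Day 5: max(0, 7 - 6) = 1
Total ADD = 5

5


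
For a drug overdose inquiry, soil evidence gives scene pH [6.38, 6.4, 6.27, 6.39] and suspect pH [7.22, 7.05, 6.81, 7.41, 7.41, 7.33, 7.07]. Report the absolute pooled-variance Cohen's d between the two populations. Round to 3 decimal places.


Pooled-variance Cohen's d for soil pH comparison:
Scene mean = 25.44 / 4 = 6.36
Suspect mean = 50.3 / 7 = 7.185714
Scene sample variance s_s^2 = 0.003667
Suspect sample variance s_c^2 = 0.049262
Pooled variance = ((n_s-1)*s_s^2 + (n_c-1)*s_c^2) / (n_s + n_c - 2) = 0.034063
Pooled SD = sqrt(0.034063) = 0.184562
Mean difference = -0.825714
|d| = |-0.825714| / 0.184562 = 4.474

4.474


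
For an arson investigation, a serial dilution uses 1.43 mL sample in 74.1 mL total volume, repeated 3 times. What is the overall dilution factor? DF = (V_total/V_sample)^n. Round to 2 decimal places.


Dilution factor calculation:
Single dilution = V_total / V_sample = 74.1 / 1.43 ≈ 51.818182
Number of dilutions = 3
Total DF = (74.1 / 1.43)^3 (full precision, rounded at the end) = 139138.24

139138.24


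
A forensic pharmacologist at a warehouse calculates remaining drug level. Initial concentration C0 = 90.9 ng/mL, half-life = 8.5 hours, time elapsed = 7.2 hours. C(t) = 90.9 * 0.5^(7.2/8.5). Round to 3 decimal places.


Drug concentration decay:
Number of half-lives = t / t_half = 7.2 / 8.5 = 0.847059
Decay factor = 0.5^0.847059 = 0.55591684
C(t) = 90.9 * 0.55591684 = 50.533 ng/mL

50.533
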